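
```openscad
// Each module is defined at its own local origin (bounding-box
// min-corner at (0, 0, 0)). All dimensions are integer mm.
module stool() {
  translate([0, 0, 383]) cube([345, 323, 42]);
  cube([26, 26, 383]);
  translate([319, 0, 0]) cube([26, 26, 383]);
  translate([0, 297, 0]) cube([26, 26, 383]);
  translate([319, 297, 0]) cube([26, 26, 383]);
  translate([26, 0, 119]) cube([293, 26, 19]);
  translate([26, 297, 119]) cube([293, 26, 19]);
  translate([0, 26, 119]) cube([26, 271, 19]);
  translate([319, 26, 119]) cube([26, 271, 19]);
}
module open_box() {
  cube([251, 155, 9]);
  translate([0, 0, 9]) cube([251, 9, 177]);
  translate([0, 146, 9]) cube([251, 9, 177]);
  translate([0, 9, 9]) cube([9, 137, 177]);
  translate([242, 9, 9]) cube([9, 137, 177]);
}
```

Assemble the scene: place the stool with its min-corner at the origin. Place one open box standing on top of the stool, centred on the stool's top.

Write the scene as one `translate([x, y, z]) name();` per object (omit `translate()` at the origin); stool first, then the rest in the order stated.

stool();
translate([47, 84, 425]) open_box();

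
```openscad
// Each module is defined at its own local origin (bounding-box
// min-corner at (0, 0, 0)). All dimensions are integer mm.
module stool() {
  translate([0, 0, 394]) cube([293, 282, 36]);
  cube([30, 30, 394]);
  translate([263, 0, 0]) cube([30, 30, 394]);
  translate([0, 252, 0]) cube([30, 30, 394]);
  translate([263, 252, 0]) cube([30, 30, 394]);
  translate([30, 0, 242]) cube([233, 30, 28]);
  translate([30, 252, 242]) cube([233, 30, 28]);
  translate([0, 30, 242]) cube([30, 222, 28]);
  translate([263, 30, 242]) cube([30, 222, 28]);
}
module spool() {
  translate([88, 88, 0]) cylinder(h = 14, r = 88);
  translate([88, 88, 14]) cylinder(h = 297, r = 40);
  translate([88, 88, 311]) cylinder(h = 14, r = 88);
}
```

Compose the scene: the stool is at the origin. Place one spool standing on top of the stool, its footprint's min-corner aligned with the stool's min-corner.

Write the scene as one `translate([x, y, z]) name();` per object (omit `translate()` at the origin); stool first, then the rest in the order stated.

stool();
translate([0, 0, 430]) spool();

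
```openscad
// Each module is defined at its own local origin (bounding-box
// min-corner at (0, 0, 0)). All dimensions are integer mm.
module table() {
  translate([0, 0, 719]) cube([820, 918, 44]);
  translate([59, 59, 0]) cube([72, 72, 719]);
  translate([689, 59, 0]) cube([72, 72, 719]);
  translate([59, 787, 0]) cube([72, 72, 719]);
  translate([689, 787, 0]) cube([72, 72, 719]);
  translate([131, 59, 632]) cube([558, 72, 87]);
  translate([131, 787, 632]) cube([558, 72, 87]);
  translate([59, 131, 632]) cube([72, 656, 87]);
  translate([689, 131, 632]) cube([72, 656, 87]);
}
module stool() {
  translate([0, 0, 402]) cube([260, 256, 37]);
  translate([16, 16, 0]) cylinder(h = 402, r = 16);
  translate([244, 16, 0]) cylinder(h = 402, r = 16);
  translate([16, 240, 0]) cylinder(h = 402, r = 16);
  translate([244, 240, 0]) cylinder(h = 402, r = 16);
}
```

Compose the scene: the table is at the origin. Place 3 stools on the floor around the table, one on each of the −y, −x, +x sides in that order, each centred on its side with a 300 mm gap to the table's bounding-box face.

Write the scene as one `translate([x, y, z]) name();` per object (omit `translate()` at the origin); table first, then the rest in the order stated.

table();
translate([280, -556, 0]) stool();
translate([-560, 331, 0]) stool();
translate([1120, 331, 0]) stool();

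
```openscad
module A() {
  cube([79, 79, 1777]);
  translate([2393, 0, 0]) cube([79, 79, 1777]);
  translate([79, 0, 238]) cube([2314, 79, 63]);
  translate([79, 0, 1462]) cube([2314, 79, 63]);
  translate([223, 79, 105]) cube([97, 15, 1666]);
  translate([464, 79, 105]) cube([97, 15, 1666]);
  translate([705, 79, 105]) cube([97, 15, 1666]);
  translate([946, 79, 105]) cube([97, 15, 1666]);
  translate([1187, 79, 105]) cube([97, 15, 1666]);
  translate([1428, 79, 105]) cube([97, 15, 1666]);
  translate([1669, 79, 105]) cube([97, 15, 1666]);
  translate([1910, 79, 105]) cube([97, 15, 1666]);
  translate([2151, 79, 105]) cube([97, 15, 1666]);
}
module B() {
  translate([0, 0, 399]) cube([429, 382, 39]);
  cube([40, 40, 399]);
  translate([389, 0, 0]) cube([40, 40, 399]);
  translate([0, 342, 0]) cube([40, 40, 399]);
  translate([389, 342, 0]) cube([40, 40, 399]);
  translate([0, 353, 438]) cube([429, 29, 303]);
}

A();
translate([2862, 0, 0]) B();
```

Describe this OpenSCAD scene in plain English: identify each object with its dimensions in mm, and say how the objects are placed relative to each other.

A is a fence section. Two 79×79 mm posts, 1777 mm tall, stand on the floor with a clear span of 2314 mm between their inner faces. Two horizontal rails of 79×63 mm section span the gap between the posts with their undersides at z = 238 mm and z = 1462 mm, flush with the posts' −y face. 9 pickets, each 97 mm wide, 15 mm thick and 1666 mm tall, are fixed to the +y face of the rails with their bottoms at z = 105 mm, evenly spaced across the span with equal gaps (rounded down to the nearest mm) at the −x end and between each pair — any rounding remainder accumulates at the +x end.

B is a chair: 429×382 mm seat, 39 mm thick, top at z = 438 mm, on four 40 mm square corner legs flush with the seat edges. A 29 mm thick backrest slab spans the full seat width, extending 303 mm above the seat top, its back face flush with the seat's +y edge.

The chair is on the floor beside the fence section on its +x side.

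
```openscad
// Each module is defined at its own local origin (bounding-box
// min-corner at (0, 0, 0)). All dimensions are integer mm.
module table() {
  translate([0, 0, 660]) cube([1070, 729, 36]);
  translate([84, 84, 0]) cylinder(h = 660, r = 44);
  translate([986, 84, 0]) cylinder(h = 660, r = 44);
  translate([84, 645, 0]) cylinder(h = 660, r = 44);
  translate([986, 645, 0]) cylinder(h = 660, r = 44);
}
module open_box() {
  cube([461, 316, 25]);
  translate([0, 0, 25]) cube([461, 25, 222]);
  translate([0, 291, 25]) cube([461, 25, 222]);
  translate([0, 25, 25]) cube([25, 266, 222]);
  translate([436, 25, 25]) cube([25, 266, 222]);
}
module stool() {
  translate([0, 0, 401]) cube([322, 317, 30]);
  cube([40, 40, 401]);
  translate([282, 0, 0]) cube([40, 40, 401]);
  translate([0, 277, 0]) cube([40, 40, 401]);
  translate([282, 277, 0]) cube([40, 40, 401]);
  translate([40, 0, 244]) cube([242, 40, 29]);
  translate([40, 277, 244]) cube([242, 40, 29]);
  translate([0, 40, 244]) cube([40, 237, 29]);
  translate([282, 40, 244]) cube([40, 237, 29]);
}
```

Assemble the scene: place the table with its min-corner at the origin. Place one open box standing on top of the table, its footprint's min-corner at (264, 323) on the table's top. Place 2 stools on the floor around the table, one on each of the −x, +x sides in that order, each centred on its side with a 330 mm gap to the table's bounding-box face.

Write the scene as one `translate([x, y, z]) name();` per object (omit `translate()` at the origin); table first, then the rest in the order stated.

table();
translate([264, 323, 696]) open_box();
translate([-652, 206, 0]) stool();
translate([1400, 206, 0]) stool();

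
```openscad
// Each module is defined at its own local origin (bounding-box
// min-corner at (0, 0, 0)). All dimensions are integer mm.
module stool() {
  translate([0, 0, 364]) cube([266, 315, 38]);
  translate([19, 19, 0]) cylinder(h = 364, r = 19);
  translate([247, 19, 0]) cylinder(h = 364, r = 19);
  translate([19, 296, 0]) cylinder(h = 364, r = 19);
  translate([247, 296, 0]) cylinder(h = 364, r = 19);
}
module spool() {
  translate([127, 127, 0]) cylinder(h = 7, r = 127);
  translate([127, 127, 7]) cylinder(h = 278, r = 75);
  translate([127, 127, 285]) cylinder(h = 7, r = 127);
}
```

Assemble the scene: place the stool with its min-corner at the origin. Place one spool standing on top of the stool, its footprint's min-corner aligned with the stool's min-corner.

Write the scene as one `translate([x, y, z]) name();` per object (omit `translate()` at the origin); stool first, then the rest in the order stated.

stool();
translate([0, 0, 402]) spool();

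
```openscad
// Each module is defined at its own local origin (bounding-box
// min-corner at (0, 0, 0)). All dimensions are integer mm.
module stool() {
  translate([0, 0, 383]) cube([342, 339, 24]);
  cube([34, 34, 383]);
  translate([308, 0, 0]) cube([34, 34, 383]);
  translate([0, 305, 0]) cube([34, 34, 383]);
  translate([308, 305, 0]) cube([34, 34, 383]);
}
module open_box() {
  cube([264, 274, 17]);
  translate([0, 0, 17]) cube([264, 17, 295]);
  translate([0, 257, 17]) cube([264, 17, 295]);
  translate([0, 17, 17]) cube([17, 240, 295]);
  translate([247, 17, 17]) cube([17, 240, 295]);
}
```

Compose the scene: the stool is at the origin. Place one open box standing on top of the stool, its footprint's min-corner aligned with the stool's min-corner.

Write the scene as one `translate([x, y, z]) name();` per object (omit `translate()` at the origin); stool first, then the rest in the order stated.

stool();
translate([0, 0, 407]) open_box();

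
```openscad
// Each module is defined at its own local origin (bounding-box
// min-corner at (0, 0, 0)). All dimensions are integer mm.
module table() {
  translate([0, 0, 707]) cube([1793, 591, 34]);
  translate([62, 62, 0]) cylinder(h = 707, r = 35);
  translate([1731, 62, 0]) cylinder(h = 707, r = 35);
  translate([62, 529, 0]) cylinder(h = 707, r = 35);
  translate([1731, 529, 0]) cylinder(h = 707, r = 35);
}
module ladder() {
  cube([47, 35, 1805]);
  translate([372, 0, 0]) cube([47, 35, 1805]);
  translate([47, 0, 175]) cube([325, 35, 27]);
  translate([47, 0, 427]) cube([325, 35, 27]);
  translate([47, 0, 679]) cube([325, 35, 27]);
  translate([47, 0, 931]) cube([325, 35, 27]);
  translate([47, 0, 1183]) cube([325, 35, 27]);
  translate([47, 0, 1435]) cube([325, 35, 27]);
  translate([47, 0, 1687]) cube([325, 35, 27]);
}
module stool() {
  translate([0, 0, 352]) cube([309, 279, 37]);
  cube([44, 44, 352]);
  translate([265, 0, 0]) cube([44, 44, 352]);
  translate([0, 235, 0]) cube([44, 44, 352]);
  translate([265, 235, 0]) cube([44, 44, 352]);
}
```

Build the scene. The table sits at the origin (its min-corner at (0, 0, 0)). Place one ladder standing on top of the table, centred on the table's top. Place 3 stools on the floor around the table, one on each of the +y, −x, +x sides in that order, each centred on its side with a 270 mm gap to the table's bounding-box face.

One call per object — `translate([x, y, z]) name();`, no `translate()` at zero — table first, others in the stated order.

table();
translate([687, 278, 741]) ladder();
translate([742, 861, 0]) stool();
translate([-579, 156, 0]) stool();
translate([2063, 156, 0]) stool();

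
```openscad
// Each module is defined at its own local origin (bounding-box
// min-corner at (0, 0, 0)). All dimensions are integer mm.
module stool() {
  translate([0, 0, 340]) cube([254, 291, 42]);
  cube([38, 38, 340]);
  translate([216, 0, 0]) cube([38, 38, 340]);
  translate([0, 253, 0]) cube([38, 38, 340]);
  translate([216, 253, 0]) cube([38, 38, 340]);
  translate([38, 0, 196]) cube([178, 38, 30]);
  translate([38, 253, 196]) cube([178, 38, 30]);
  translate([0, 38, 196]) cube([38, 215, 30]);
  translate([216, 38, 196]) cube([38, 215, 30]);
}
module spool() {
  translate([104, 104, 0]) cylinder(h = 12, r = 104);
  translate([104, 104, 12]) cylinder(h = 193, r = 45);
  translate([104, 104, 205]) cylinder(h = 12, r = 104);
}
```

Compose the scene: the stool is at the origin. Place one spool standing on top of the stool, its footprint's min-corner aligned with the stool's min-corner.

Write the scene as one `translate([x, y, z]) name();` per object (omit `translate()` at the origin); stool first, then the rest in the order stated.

stool();
translate([0, 0, 382]) spool();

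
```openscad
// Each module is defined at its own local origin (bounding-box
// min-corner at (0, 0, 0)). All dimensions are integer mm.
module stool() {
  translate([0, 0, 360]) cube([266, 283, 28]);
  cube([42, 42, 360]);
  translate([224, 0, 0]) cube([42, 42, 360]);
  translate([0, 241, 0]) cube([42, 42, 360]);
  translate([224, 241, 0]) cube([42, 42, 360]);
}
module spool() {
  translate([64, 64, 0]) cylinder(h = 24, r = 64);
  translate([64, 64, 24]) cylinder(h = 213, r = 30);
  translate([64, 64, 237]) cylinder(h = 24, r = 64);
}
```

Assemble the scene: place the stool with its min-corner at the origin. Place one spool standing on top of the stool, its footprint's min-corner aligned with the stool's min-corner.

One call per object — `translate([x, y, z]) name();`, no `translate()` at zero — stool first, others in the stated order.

stool();
translate([0, 0, 388]) spool();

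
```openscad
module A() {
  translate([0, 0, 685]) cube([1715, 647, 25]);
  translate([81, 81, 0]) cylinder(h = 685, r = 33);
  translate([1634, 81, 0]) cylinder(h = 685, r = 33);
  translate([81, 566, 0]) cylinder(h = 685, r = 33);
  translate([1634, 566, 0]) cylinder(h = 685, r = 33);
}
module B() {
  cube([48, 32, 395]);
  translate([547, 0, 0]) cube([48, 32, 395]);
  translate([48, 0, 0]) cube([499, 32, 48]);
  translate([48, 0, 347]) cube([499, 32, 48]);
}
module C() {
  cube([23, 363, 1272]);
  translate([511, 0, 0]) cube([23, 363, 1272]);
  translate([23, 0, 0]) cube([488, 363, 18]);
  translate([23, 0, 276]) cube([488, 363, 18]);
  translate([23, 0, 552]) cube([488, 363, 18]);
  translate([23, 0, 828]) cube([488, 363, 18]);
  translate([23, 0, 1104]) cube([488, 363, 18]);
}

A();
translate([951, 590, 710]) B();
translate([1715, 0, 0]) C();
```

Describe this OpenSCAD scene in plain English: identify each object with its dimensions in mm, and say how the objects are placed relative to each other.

A is a table with a 1715×647 mm rectangular top, 25 mm thick, top surface at z = 710 mm, supported by four round legs of 66 mm diameter, each leg's bounding box inset 48 mm from the nearest pair of top edges, running from the floor.

B is a picture frame with a 499×299 mm rectangular opening (x by z) and a uniform 48 mm border on every side. Frame depth is 32 mm along y. It is built from two vertical stiles running the full outside height and two horizontal rails spanning the gap between the stiles.

C is a bookshelf 534 mm wide overall, 363 mm deep and 1272 mm tall. The two sides are 23 mm thick vertical panels. 5 horizontal shelves of 18 mm thickness span between the inner faces of the sides; the lowest shelf sits on the floor and shelves are stacked with a clear vertical gap of 258 mm between each pair.

The picture frame is on top of the table. The bookshelf is against the table's +x side, with their −y faces flush.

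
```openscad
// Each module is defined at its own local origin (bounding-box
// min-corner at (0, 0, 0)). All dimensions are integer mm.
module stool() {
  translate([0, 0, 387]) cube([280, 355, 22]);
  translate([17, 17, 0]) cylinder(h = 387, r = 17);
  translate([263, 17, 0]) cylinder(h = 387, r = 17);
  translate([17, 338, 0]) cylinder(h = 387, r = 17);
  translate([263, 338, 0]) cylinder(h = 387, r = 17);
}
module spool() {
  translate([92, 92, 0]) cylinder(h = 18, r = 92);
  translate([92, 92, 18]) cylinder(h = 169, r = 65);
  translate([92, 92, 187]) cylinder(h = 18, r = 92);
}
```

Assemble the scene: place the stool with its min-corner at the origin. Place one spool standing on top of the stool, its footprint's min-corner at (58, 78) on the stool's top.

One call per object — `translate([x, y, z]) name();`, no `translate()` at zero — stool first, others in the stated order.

stool();
translate([58, 78, 409]) spool();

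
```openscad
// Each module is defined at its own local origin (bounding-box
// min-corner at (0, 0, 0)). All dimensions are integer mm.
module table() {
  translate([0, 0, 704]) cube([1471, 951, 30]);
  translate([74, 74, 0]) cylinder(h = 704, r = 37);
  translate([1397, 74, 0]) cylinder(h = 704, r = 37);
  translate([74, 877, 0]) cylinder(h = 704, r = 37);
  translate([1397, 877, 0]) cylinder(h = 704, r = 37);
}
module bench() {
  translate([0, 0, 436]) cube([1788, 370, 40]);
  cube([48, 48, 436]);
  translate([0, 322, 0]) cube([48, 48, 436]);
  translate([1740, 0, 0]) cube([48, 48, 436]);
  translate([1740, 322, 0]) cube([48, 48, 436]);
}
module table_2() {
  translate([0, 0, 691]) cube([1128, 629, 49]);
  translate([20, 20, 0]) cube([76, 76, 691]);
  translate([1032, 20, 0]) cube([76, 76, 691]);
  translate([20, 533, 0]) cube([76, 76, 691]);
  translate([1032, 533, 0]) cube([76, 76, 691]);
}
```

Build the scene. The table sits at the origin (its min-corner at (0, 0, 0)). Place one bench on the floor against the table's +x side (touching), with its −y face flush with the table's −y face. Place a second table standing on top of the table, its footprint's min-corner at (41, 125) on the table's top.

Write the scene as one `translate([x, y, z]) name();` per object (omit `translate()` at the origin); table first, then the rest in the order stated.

table();
translate([1471, 0, 0]) bench();
translate([41, 125, 734]) table_2();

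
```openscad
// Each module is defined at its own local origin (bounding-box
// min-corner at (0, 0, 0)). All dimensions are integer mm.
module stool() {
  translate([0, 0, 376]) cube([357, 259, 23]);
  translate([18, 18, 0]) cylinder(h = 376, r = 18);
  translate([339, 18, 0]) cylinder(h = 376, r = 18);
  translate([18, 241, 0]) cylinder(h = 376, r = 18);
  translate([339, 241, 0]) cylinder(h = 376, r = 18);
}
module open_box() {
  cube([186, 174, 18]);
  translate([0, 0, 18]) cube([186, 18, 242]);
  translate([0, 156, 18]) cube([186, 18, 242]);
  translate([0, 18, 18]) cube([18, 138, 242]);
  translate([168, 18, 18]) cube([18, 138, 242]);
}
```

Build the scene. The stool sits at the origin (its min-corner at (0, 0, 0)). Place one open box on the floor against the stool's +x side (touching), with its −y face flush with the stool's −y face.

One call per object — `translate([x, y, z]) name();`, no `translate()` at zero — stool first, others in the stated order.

stool();
translate([357, 0, 0]) open_box();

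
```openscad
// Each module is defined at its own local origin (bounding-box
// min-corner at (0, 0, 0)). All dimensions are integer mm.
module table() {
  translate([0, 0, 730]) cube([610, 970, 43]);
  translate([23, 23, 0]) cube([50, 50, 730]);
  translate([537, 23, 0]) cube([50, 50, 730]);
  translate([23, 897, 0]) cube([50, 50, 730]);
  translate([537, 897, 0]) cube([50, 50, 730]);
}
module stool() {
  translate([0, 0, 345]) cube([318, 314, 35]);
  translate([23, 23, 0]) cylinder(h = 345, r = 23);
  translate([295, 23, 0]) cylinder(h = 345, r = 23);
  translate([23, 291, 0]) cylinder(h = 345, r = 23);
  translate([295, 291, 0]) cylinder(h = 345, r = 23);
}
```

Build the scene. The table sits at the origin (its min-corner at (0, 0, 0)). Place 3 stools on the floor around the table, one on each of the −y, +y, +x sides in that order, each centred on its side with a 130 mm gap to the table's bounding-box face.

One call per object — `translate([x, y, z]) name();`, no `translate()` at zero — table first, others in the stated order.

table();
translate([146, -444, 0]) stool();
translate([146, 1100, 0]) stool();
translate([740, 328, 0]) stool();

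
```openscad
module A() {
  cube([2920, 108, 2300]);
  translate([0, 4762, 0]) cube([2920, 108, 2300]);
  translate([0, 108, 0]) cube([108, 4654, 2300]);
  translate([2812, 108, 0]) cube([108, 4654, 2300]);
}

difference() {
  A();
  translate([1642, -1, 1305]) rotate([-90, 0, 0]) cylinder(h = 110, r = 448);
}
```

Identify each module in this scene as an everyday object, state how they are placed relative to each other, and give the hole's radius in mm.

A is a house frame. The house frame has a circular hole through its front wall. The hole's radius is 448 mm.

The subtracted cylinder has r = 448 mm.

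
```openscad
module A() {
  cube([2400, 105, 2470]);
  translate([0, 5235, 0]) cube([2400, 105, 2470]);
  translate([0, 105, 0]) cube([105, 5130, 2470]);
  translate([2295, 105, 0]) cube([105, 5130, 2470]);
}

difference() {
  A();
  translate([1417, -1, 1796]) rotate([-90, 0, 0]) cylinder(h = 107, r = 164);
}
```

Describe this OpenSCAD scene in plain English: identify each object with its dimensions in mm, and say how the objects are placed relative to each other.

A is a box-shaped house frame (walls only): outside footprint 2400×5340 mm, wall height 2470 mm, wall thickness 105 mm. The two y-facing walls run the full x-width; the two x-facing walls fit between the inner faces of the y-facing walls.

The house frame has a circular hole of radius 164 mm through its front wall, centred at (x = 1417, z = 1796).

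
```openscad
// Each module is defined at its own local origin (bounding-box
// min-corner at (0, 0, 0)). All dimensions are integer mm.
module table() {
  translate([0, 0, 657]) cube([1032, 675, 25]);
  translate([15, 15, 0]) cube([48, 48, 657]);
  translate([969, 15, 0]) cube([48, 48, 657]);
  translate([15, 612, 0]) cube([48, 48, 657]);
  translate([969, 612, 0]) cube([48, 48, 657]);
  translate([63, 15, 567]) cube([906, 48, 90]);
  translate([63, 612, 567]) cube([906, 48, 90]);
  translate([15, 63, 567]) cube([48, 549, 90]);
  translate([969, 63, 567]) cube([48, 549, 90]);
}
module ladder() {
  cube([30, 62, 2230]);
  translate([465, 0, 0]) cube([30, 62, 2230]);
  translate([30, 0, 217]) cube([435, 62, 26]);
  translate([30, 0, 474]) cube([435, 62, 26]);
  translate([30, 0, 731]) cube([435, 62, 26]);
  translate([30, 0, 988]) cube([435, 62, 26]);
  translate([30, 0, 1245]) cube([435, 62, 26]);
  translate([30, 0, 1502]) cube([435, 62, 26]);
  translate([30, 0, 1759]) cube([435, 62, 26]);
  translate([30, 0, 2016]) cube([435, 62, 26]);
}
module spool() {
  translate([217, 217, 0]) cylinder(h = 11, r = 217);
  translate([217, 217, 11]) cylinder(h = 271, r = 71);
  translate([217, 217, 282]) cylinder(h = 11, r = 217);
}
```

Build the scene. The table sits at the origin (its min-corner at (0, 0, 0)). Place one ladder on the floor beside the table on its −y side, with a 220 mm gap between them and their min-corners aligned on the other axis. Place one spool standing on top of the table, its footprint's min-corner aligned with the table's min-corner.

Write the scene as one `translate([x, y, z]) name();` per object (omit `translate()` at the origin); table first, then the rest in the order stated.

table();
translate([0, -282, 0]) ladder();
translate([0, 0, 682]) spool();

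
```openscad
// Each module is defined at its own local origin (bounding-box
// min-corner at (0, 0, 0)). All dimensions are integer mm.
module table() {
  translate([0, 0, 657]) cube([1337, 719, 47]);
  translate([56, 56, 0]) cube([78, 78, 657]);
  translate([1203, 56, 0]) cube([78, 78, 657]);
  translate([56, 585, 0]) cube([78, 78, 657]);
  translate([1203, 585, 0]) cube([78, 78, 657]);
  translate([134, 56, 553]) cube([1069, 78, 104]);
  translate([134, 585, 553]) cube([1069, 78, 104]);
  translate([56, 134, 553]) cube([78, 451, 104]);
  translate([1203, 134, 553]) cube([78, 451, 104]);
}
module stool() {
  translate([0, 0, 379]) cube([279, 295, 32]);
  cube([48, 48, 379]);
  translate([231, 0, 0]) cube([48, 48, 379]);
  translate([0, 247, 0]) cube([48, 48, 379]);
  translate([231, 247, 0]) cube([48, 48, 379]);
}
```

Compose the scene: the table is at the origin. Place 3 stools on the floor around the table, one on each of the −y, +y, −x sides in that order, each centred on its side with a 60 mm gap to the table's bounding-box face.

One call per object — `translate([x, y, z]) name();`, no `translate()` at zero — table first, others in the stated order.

table();
translate([529, -355, 0]) stool();
translate([529, 779, 0]) stool();
translate([-339, 212, 0]) stool();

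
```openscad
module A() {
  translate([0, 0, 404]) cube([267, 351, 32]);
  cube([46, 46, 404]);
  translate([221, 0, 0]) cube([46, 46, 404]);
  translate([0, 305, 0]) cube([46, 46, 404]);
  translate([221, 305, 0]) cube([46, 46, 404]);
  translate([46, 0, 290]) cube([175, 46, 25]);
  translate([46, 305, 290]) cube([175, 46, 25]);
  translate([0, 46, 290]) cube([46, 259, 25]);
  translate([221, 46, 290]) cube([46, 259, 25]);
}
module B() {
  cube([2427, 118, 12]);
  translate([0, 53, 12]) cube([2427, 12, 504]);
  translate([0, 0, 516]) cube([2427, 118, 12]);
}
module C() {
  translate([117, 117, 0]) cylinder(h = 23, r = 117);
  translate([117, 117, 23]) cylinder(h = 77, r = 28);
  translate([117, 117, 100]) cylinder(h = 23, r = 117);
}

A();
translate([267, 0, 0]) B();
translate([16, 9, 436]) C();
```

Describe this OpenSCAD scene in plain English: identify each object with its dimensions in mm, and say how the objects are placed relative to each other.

A is a four-legged stool. The seat is 267×351 mm, 32 mm thick, top at z = 436 mm. It stands on four square legs, each 46×46 mm in cross-section, from z = 0 to the seat underside, each flush with a corner of the seat. Four stretchers, 46 mm wide and 25 mm tall, connect adjacent legs with their undersides at z = 290 mm, each running between the inner faces of the legs it joins and aligned with the legs' outer faces on the other axis.

B is an I-beam lying along x, 2427 mm long. Overall section height 528 mm. Two flanges 118 mm wide (y) and 12 mm thick, one on the floor and one at the top; a web 12 mm thick runs between them, centred on the flange width.

C is a spool: two coaxial disc flanges of radius 117 mm and thickness 23 mm, joined by a core cylinder of radius 28 mm and height 77 mm. The lower flange rests on z = 0 and the three cylinders share a vertical axis.

The I-beam is against the stool's +x side, with their −y faces flush. The spool is on top of the stool.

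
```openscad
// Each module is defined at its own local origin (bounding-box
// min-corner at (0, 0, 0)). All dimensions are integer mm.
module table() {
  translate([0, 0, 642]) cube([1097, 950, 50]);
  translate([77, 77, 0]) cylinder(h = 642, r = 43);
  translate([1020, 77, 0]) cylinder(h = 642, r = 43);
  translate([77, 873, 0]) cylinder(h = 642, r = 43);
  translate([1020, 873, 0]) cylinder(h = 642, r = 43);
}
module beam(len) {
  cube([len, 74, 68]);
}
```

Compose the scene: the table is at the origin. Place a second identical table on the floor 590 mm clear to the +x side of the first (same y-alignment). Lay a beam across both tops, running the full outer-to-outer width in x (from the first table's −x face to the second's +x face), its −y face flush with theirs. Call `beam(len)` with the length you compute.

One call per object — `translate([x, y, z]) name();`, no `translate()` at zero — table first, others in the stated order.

table();
translate([1687, 0, 0]) table();
translate([0, 0, 692]) beam(2784);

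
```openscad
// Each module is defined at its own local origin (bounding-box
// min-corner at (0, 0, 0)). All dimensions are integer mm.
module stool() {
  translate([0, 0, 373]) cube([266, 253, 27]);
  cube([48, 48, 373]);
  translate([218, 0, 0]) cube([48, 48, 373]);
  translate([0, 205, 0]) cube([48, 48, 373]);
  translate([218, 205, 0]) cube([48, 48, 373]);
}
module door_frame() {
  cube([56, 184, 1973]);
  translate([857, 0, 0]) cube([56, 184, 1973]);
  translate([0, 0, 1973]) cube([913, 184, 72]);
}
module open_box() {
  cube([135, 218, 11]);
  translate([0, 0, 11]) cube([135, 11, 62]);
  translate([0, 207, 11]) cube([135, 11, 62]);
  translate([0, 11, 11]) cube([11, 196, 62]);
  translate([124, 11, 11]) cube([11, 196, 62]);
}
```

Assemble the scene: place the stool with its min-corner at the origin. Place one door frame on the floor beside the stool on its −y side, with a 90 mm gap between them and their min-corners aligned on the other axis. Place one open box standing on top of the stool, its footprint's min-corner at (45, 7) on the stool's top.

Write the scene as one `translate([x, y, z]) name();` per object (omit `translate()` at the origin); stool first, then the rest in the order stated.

stool();
translate([0, -274, 0]) door_frame();
translate([45, 7, 400]) open_box();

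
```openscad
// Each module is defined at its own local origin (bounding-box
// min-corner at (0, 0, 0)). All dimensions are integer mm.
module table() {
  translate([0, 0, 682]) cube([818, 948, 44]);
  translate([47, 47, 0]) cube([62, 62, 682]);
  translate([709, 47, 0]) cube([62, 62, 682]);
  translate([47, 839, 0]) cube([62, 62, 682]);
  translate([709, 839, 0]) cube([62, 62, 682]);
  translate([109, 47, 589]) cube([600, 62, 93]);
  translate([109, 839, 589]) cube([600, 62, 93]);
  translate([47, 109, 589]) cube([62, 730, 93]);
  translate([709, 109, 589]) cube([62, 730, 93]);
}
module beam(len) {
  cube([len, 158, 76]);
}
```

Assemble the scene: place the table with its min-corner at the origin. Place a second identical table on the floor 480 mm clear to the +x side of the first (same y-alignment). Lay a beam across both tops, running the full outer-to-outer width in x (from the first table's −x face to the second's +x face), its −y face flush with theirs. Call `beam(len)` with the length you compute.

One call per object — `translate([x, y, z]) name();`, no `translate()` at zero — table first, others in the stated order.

table();
translate([1298, 0, 0]) table();
translate([0, 0, 726]) beam(2116);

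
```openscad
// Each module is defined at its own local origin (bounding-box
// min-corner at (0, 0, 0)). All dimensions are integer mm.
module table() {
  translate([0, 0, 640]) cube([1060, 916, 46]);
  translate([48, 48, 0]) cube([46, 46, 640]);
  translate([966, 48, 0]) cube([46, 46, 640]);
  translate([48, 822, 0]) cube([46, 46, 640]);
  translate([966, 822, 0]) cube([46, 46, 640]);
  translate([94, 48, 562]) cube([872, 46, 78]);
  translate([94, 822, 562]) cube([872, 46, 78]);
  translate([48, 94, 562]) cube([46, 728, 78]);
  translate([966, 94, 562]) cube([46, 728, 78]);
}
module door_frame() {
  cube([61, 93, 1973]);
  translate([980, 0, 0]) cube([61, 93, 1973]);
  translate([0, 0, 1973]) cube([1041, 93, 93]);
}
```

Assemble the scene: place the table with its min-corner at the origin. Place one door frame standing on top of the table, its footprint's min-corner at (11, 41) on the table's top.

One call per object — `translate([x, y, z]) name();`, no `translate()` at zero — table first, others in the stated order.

table();
translate([11, 41, 686]) door_frame();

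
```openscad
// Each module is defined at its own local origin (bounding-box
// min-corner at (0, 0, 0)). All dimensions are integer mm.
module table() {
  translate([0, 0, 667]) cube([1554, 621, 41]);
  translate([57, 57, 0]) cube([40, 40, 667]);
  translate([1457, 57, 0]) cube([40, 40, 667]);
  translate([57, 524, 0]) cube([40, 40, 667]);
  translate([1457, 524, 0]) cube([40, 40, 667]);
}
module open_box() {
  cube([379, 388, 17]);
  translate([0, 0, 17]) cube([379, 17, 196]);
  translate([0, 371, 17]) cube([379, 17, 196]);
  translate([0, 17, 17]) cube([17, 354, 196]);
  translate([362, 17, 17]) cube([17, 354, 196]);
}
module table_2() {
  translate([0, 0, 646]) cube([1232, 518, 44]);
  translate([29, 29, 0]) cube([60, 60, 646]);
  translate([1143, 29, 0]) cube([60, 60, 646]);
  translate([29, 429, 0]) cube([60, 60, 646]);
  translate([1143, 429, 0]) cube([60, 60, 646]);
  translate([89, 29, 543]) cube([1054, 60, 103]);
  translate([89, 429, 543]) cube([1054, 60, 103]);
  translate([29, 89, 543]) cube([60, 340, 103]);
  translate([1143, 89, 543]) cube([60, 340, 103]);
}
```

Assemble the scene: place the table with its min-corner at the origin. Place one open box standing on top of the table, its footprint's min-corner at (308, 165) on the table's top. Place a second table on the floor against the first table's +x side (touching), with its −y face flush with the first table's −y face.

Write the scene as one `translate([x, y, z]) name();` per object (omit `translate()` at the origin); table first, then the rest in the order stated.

table();
translate([308, 165, 708]) open_box();
translate([1554, 0, 0]) table_2();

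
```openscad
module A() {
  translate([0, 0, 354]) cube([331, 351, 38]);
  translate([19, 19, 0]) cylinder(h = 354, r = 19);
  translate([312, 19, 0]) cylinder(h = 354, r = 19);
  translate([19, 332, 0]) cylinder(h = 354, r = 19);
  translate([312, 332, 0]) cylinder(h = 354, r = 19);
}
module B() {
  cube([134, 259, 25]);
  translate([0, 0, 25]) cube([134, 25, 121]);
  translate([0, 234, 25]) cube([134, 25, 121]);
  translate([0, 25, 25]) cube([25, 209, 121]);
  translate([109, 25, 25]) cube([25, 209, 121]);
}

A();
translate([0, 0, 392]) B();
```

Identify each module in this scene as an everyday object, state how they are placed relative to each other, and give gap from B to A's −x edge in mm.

The open box's min-x is at 0; the stool's min-x is 0; gap = 0 mm.

A is a stool. B is an open box. The open box is on top of the stool. The gap from the open box to the stool's −x edge is 0 mm.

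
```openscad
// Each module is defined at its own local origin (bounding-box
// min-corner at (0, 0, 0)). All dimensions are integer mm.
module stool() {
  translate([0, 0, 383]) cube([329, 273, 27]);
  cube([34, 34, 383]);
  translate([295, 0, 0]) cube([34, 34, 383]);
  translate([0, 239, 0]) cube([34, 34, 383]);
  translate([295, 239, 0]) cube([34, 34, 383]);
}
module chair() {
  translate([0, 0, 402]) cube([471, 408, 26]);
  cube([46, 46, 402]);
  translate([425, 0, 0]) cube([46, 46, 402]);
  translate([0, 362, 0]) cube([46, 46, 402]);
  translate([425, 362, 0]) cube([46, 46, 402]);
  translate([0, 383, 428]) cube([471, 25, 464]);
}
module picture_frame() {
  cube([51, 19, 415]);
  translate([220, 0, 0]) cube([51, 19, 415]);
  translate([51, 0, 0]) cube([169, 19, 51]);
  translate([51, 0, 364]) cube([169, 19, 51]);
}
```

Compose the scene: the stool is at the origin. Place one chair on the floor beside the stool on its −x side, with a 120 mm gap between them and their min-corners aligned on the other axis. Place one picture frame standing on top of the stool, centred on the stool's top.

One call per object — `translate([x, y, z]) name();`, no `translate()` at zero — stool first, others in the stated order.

stool();
translate([-591, 0, 0]) chair();
translate([29, 127, 410]) picture_frame();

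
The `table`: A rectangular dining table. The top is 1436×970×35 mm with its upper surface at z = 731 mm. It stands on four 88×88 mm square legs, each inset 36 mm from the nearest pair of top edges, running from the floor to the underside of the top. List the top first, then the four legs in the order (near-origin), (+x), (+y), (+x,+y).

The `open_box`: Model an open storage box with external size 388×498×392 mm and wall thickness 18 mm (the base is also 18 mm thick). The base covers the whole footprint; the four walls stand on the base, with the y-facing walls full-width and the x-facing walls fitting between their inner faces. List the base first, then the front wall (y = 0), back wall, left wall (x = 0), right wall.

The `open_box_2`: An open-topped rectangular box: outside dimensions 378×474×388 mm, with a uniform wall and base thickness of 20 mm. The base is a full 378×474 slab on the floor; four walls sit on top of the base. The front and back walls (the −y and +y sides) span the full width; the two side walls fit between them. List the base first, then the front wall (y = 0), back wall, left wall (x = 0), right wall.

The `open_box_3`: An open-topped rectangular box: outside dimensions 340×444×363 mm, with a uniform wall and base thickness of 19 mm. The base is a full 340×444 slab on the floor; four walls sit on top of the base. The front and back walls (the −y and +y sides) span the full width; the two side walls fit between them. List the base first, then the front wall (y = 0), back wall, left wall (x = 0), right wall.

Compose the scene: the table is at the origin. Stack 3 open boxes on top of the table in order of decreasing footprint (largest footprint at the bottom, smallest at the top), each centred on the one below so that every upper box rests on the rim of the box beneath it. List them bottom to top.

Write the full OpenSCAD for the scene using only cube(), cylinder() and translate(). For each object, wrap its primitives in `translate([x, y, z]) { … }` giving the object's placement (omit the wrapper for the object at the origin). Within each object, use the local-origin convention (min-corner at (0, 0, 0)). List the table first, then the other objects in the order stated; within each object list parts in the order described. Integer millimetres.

translate([0, 0, 696]) cube([1436, 970, 35]);
translate([36, 36, 0]) cube([88, 88, 696]);
translate([1312, 36, 0]) cube([88, 88, 696]);
translate([36, 846, 0]) cube([88, 88, 696]);
translate([1312, 846, 0]) cube([88, 88, 696]);
translate([524, 236, 731]) {
  cube([388, 498, 18]);
  translate([0, 0, 18]) cube([388, 18, 374]);
  translate([0, 480, 18]) cube([388, 18, 374]);
  translate([0, 18, 18]) cube([18, 462, 374]);
  translate([370, 18, 18]) cube([18, 462, 374]);
}
translate([529, 248, 1123]) {
  cube([378, 474, 20]);
  translate([0, 0, 20]) cube([378, 20, 368]);
  translate([0, 454, 20]) cube([378, 20, 368]);
  translate([0, 20, 20]) cube([20, 434, 368]);
  translate([358, 20, 20]) cube([20, 434, 368]);
}
translate([548, 263, 1511]) {
  cube([340, 444, 19]);
  translate([0, 0, 19]) cube([340, 19, 344]);
  translate([0, 425, 19]) cube([340, 19, 344]);
  translate([0, 19, 19]) cube([19, 406, 344]);
  translate([321, 19, 19]) cube([19, 406, 344]);
}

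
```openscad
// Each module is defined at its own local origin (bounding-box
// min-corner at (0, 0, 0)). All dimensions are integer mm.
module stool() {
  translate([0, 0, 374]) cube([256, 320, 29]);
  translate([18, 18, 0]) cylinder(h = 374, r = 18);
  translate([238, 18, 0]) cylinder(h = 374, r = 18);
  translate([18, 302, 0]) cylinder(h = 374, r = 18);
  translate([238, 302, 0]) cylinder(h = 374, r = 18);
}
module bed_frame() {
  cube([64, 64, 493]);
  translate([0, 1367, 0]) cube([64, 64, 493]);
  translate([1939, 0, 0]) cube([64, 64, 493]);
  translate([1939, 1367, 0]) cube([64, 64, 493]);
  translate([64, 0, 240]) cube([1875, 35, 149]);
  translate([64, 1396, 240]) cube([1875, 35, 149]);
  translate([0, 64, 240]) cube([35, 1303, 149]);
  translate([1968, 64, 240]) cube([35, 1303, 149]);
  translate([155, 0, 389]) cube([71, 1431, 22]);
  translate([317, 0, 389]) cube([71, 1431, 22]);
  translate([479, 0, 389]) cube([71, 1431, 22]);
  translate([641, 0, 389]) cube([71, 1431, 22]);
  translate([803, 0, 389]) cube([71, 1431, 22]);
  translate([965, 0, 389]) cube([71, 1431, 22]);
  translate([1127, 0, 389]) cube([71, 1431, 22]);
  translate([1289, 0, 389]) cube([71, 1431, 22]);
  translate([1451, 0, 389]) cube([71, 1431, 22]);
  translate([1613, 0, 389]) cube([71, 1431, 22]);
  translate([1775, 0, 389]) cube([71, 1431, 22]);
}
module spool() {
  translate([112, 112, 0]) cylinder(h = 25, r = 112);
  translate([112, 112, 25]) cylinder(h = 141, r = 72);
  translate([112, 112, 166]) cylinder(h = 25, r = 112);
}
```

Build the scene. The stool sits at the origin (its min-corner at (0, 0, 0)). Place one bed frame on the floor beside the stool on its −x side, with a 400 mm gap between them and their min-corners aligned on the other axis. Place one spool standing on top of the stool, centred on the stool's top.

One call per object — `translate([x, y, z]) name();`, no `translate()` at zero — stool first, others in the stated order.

stool();
translate([-2403, 0, 0]) bed_frame();
translate([16, 48, 403]) spool();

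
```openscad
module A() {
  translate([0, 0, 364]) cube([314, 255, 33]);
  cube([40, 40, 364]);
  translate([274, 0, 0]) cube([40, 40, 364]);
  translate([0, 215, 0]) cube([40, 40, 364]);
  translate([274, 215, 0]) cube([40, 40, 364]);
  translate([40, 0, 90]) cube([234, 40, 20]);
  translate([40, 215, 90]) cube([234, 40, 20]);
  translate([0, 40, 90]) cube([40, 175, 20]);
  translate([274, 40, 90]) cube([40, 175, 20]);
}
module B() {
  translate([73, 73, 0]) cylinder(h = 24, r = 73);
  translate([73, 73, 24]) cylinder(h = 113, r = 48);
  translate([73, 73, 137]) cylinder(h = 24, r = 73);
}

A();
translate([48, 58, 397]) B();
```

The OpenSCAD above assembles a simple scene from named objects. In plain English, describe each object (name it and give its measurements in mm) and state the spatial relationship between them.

A is a four-legged stool. The seat is a 314×255×33 mm slab whose top surface is at z = 397 mm; four square legs, each 40×40 mm in cross-section, run from the floor (z = 0) to the underside of the seat, each flush with a corner of the seat. Four stretchers, 40 mm wide and 20 mm tall, connect adjacent legs with their undersides at z = 90 mm, each running between the inner faces of the legs it joins and aligned with the legs' outer faces on the other axis.

B is a spool: two coaxial disc flanges of radius 73 mm and thickness 24 mm, joined by a core cylinder of radius 48 mm and height 113 mm. The lower flange rests on z = 0 and the three cylinders share a vertical axis.

The spool is on top of the stool.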